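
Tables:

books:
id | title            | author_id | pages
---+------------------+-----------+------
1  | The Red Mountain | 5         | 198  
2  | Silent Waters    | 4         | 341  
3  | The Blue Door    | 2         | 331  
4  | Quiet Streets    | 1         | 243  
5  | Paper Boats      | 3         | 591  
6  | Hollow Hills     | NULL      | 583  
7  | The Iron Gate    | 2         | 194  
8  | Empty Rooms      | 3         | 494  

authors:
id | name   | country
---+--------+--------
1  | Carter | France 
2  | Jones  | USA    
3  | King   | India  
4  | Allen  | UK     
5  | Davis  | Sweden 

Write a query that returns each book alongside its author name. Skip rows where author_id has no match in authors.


INNER JOIN keeps only books rows whose author_id matches an id in authors. Walk through each book:
  - book 1 (The Red Mountain): author_id=5 -> matches Davis
  - book 2 (Silent Waters): author_id=4 -> matches Allen
  - book 3 (The Blue Door): author_id=2 -> matches Jones
  - book 4 (Quiet Streets): author_id=1 -> matches Carter
  - book 5 (Paper Boats): author_id=3 -> matches King
  - book 6 (Hollow Hills): author_id=NULL, no match -> dropped
  - book 7 (The Iron Gate): author_id=2 -> matches Jones
  - book 8 (Empty Rooms): author_id=3 -> matches King
So 1 of 8 rows is dropped.

SQL:
SELECT a.title, b.name AS author
FROM books a
INNER JOIN authors b ON a.author_id = b.id

Result:
title            | author
-----------------+-------
The Red Mountain | Davis 
Silent Waters    | Allen 
The Blue Door    | Jones 
Quiet Streets    | Carter
Paper Boats      | King  
The Iron Gate    | Jones 
Empty Rooms      | King  


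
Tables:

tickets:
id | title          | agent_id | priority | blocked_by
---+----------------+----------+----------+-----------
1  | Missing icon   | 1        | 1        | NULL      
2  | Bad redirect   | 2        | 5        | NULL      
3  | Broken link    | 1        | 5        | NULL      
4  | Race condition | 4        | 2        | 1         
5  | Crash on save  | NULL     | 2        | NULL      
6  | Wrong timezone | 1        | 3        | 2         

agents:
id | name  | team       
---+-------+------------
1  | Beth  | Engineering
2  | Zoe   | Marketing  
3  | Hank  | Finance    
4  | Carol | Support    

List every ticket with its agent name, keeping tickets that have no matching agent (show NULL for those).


LEFT JOIN keeps every row from tickets (the left table); where agent_id has no match in agents, the agent columns become NULL. Walk through each ticket:
  - ticket 1 (Missing icon): agent_id=1 -> matches Beth
  - ticket 2 (Bad redirect): agent_id=2 -> matches Zoe
  - ticket 3 (Broken link): agent_id=1 -> matches Beth
  - ticket 4 (Race condition): agent_id=4 -> matches Carol
  - ticket 5 (Crash on save): agent_id=NULL, no match -> kept with NULL
  - ticket 6 (Wrong timezone): agent_id=1 -> matches Beth
All 6 rows appear; 1 has NULL agent.

SQL:
SELECT a.title, b.name AS agent
FROM tickets a
LEFT JOIN agents b ON a.agent_id = b.id

Result:
title          | agent
---------------+------
Missing icon   | Beth 
Bad redirect   | Zoe  
Broken link    | Beth 
Race condition | Carol
Crash on save  | NULL 
Wrong timezone | Beth 


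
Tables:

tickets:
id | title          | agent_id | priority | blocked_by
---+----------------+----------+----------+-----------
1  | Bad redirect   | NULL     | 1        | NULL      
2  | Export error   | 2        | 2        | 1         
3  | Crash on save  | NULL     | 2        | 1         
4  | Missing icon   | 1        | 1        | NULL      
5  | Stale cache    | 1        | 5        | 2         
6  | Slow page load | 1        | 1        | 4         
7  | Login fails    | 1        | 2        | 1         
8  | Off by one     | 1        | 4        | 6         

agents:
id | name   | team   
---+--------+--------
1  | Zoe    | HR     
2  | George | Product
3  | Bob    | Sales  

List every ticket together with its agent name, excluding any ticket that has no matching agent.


INNER JOIN keeps only tickets rows whose agent_id matches an id in agents. Walk through each ticket:
  - ticket 1 (Bad redirect): agent_id=NULL, no match -> dropped
  - ticket 2 (Export error): agent_id=2 -> matches George
  - ticket 3 (Crash on save): agent_id=NULL, no match -> dropped
  - ticket 4 (Missing icon): agent_id=1 -> matches Zoe
  - ticket 5 (Stale cache): agent_id=1 -> matches Zoe
  - ticket 6 (Slow page load): agent_id=1 -> matches Zoe
  - ticket 7 (Login fails): agent_id=1 -> matches Zoe
  - ticket 8 (Off by one): agent_id=1 -> matches Zoe
So 2 of 8 rows are dropped.

SQL:
SELECT a.title, b.name AS agent
FROM tickets a
INNER JOIN agents b ON a.agent_id = b.id

Result:
title          | agent 
---------------+-------
Export error   | George
Missing icon   | Zoe   
Stale cache    | Zoe   
Slow page load | Zoe   
Login fails    | Zoe   
Off by one     | Zoe   


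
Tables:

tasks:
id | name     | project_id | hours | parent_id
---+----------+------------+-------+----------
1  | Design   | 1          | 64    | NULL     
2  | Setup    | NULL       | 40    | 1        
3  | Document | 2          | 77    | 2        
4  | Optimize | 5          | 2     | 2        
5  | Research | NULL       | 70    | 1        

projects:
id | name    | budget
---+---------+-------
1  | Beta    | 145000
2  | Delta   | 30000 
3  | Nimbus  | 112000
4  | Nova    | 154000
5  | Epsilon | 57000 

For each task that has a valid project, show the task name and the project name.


INNER JOIN keeps only tasks rows whose project_id matches an id in projects. Walk through each task:
  - task 1 (Design): project_id=1 -> matches Beta
  - task 2 (Setup): project_id=NULL, no match -> dropped
  - task 3 (Document): project_id=2 -> matches Delta
  - task 4 (Optimize): project_id=5 -> matches Epsilon
  - task 5 (Research): project_id=NULL, no match -> dropped
So 2 of 5 rows are dropped.

SQL:
SELECT a.name, b.name AS project
FROM tasks a
INNER JOIN projects b ON a.project_id = b.id

Result:
name     | project
---------+--------
Design   | Beta   
Document | Delta  
Optimize | Epsilon


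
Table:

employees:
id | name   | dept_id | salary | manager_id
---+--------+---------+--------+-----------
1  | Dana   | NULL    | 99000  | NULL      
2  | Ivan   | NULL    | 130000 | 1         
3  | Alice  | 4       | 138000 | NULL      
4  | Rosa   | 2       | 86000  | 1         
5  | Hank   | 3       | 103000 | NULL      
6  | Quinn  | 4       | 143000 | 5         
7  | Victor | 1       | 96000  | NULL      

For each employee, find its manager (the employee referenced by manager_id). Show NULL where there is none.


This is a self-join: employees is joined to a second copy of itself, matching each row's manager_id to another row's id. Use LEFT JOIN so rows with manager_id=NULL are kept.
  - employee 1 (Dana): manager_id=NULL -> NULL
  - employee 2 (Ivan): manager_id=1 -> Dana
  - employee 3 (Alice): manager_id=NULL -> NULL
  - employee 4 (Rosa): manager_id=1 -> Dana
  - employee 5 (Hank): manager_id=NULL -> NULL
  - employee 6 (Quinn): manager_id=5 -> Hank
  - employee 7 (Victor): manager_id=NULL -> NULL

SQL:
SELECT a.name AS item, b.name AS manager
FROM employees a
LEFT JOIN employees b ON a.manager_id = b.id

Result:
item   | manager
-------+--------
Dana   | NULL   
Ivan   | Dana   
Alice  | NULL   
Rosa   | Dana   
Hank   | NULL   
Quinn  | Hank   
Victor | NULL   


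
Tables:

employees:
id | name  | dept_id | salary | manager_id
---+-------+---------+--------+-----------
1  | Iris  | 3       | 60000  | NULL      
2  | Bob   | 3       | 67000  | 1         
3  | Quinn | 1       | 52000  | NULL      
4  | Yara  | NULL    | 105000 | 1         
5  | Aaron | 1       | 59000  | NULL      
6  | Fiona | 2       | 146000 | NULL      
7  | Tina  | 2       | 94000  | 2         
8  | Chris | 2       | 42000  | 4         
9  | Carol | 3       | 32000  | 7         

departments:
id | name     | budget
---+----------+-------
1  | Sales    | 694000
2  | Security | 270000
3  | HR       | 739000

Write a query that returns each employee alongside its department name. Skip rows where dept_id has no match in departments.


INNER JOIN keeps only employees rows whose dept_id matches an id in departments. Walk through each employee:
  - employee 1 (Iris): dept_id=3 -> matches HR
  - employee 2 (Bob): dept_id=3 -> matches HR
  - employee 3 (Quinn): dept_id=1 -> matches Sales
  - employee 4 (Yara): dept_id=NULL, no match -> dropped
  - employee 5 (Aaron): dept_id=1 -> matches Sales
  - employee 6 (Fiona): dept_id=2 -> matches Security
  - employee 7 (Tina): dept_id=2 -> matches Security
  - employee 8 (Chris): dept_id=2 -> matches Security
  - employee 9 (Carol): dept_id=3 -> matches HR
So 1 of 9 rows is dropped.

SQL:
SELECT a.name, b.name AS department
FROM employees a
INNER JOIN departments b ON a.dept_id = b.id

Result:
name  | department
------+-----------
Iris  | HR        
Bob   | HR        
Quinn | Sales     
Aaron | Sales     
Fiona | Security  
Tina  | Security  
Chris | Security  
Carol | HR        


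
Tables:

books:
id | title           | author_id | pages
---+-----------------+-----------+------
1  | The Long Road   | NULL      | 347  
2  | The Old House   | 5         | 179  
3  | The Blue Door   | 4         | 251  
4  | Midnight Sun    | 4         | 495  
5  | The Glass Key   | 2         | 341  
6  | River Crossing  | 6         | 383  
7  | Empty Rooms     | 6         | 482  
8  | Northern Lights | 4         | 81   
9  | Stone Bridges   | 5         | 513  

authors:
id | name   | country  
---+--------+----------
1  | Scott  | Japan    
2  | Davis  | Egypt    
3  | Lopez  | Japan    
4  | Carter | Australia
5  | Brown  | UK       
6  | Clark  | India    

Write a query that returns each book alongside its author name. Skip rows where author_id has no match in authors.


INNER JOIN keeps only books rows whose author_id matches an id in authors. Walk through each book:
  - book 1 (The Long Road): author_id=NULL, no match -> dropped
  - book 2 (The Old House): author_id=5 -> matches Brown
  - book 3 (The Blue Door): author_id=4 -> matches Carter
  - book 4 (Midnight Sun): author_id=4 -> matches Carter
  - book 5 (The Glass Key): author_id=2 -> matches Davis
  - book 6 (River Crossing): author_id=6 -> matches Clark
  - book 7 (Empty Rooms): author_id=6 -> matches Clark
  - book 8 (Northern Lights): author_id=4 -> matches Carter
  - book 9 (Stone Bridges): author_id=5 -> matches Brown
So 1 of 9 rows is dropped.

SQL:
SELECT a.title, b.name AS author
FROM books a
INNER JOIN authors b ON a.author_id = b.id

Result:
title           | author
----------------+-------
The Old House   | Brown 
The Blue Door   | Carter
Midnight Sun    | Carter
The Glass Key   | Davis 
River Crossing  | Clark 
Empty Rooms     | Clark 
Northern Lights | Carter
Stone Bridges   | Brown 


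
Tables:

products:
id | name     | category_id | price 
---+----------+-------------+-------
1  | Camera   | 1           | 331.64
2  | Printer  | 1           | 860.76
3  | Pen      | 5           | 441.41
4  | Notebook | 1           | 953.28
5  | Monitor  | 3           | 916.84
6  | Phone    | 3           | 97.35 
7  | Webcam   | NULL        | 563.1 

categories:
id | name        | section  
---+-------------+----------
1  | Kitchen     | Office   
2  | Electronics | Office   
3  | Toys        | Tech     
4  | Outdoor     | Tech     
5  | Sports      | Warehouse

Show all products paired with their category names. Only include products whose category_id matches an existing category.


INNER JOIN keeps only products rows whose category_id matches an id in categories. Walk through each product:
  - product 1 (Camera): category_id=1 -> matches Kitchen
  - product 2 (Printer): category_id=1 -> matches Kitchen
  - product 3 (Pen): category_id=5 -> matches Sports
  - product 4 (Notebook): category_id=1 -> matches Kitchen
  - product 5 (Monitor): category_id=3 -> matches Toys
  - product 6 (Phone): category_id=3 -> matches Toys
  - product 7 (Webcam): category_id=NULL, no match -> dropped
So 1 of 7 rows is dropped.

SQL:
SELECT a.name, b.name AS category
FROM products a
INNER JOIN categories b ON a.category_id = b.id

Result:
name     | category
---------+---------
Camera   | Kitchen 
Printer  | Kitchen 
Pen      | Sports  
Notebook | Kitchen 
Monitor  | Toys    
Phone    | Toys    


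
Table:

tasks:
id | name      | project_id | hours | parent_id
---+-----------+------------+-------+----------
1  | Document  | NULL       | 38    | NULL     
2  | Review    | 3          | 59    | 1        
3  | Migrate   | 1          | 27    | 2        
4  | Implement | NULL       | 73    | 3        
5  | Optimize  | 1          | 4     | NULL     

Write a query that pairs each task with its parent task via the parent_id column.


This is a self-join: tasks is joined to a second copy of itself, matching each row's parent_id to another row's id. Use LEFT JOIN so rows with parent_id=NULL are kept.
  - task 1 (Document): parent_id=NULL -> NULL
  - task 2 (Review): parent_id=1 -> Document
  - task 3 (Migrate): parent_id=2 -> Review
  - task 4 (Implement): parent_id=3 -> Migrate
  - task 5 (Optimize): parent_id=NULL -> NULL

SQL:
SELECT a.name AS item, b.name AS parent
FROM tasks a
LEFT JOIN tasks b ON a.parent_id = b.id

Result:
item      | parent  
----------+---------
Document  | NULL    
Review    | Document
Migrate   | Review  
Implement | Migrate 
Optimize  | NULL    


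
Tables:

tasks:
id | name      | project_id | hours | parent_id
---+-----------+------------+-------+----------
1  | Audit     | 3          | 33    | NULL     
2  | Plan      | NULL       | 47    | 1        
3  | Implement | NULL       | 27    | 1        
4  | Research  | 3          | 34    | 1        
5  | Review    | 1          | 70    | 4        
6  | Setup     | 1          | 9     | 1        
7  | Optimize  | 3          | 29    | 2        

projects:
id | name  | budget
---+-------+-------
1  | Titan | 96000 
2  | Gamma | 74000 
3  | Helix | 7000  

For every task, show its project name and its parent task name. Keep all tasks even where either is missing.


Two LEFT JOINs from the same base table tasks: one to projects via project_id, one to tasks itself via parent_id. Both are LEFT so every task is preserved.
Match against projects:
  - task 1 (Audit): project_id=3 -> matches Helix
  - task 2 (Plan): project_id=NULL, no match -> kept with NULL
  - task 3 (Implement): project_id=NULL, no match -> kept with NULL
  - task 4 (Research): project_id=3 -> matches Helix
  - task 5 (Review): project_id=1 -> matches Titan
  - task 6 (Setup): project_id=1 -> matches Titan
  - task 7 (Optimize): project_id=3 -> matches Helix
Match against tasks (self):
  - task 1 (Audit): parent_id=NULL -> NULL
  - task 2 (Plan): parent_id=1 -> Audit
  - task 3 (Implement): parent_id=1 -> Audit
  - task 4 (Research): parent_id=1 -> Audit
  - task 5 (Review): parent_id=4 -> Research
  - task 6 (Setup): parent_id=1 -> Audit
  - task 7 (Optimize): parent_id=2 -> Plan

SQL:
SELECT a.name, b.name AS project, c.name AS parent
FROM tasks a
LEFT JOIN projects b ON a.project_id = b.id
LEFT JOIN tasks c ON a.parent_id = c.id

Result:
name      | project | parent  
----------+---------+---------
Audit     | Helix   | NULL    
Plan      | NULL    | Audit   
Implement | NULL    | Audit   
Research  | Helix   | Audit   
Review    | Titan   | Research
Setup     | Titan   | Audit   
Optimize  | Helix   | Plan    


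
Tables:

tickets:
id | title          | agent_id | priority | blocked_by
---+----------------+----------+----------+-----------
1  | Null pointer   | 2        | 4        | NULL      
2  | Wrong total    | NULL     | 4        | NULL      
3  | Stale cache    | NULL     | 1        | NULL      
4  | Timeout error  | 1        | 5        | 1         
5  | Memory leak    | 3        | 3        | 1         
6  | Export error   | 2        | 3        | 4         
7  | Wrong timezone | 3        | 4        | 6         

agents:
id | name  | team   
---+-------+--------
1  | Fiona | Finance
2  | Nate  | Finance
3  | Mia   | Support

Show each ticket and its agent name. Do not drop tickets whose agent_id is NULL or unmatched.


LEFT JOIN keeps every row from tickets (the left table); where agent_id has no match in agents, the agent columns become NULL. Walk through each ticket:
  - ticket 1 (Null pointer): agent_id=2 -> matches Nate
  - ticket 2 (Wrong total): agent_id=NULL, no match -> kept with NULL
  - ticket 3 (Stale cache): agent_id=NULL, no match -> kept with NULL
  - ticket 4 (Timeout error): agent_id=1 -> matches Fiona
  - ticket 5 (Memory leak): agent_id=3 -> matches Mia
  - ticket 6 (Export error): agent_id=2 -> matches Nate
  - ticket 7 (Wrong timezone): agent_id=3 -> matches Mia
All 7 rows appear; 2 have NULL agent.

SQL:
SELECT a.title, b.name AS agent
FROM tickets a
LEFT JOIN agents b ON a.agent_id = b.id

Result:
title          | agent
---------------+------
Null pointer   | Nate 
Wrong total    | NULL 
Stale cache    | NULL 
Timeout error  | Fiona
Memory leak    | Mia  
Export error   | Nate 
Wrong timezone | Mia  


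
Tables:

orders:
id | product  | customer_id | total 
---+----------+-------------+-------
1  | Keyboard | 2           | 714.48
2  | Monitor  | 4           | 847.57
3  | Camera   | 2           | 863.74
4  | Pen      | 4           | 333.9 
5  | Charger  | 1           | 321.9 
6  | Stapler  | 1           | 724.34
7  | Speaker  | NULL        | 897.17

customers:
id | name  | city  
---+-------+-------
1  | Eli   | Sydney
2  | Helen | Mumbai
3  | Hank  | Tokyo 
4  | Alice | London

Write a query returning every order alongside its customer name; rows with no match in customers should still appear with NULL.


LEFT JOIN keeps every row from orders (the left table); where customer_id has no match in customers, the customer columns become NULL. Walk through each order:
  - order 1 (Keyboard): customer_id=2 -> matches Helen
  - order 2 (Monitor): customer_id=4 -> matches Alice
  - order 3 (Camera): customer_id=2 -> matches Helen
  - order 4 (Pen): customer_id=4 -> matches Alice
  - order 5 (Charger): customer_id=1 -> matches Eli
  - order 6 (Stapler): customer_id=1 -> matches Eli
  - order 7 (Speaker): customer_id=NULL, no match -> kept with NULL
All 7 rows appear; 1 has NULL customer.

SQL:
SELECT a.product, b.name AS customer
FROM orders a
LEFT JOIN customers b ON a.customer_id = b.id

Result:
product  | customer
---------+---------
Keyboard | Helen   
Monitor  | Alice   
Camera   | Helen   
Pen      | Alice   
Charger  | Eli     
Stapler  | Eli     
Speaker  | NULL    


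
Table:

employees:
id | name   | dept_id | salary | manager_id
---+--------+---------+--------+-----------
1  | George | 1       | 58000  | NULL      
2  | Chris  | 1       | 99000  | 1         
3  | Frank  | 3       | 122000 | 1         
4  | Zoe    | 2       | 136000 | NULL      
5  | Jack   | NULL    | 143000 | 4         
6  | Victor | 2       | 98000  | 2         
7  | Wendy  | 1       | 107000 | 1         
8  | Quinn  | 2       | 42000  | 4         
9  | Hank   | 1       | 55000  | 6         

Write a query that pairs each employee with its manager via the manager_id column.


This is a self-join: employees is joined to a second copy of itself, matching each row's manager_id to another row's id. Use LEFT JOIN so rows with manager_id=NULL are kept.
  - employee 1 (George): manager_id=NULL -> NULL
  - employee 2 (Chris): manager_id=1 -> George
  - employee 3 (Frank): manager_id=1 -> George
  - employee 4 (Zoe): manager_id=NULL -> NULL
  - employee 5 (Jack): manager_id=4 -> Zoe
  - employee 6 (Victor): manager_id=2 -> Chris
  - employee 7 (Wendy): manager_id=1 -> George
  - employee 8 (Quinn): manager_id=4 -> Zoe
  - employee 9 (Hank): manager_id=6 -> Victor

SQL:
SELECT a.name AS item, b.name AS manager
FROM employees a
LEFT JOIN employees b ON a.manager_id = b.id

Result:
item   | manager
-------+--------
George | NULL   
Chris  | George 
Frank  | George 
Zoe    | NULL   
Jack   | Zoe    
Victor | Chris  
Wendy  | George 
Quinn  | Zoe    
Hank   | Victor 


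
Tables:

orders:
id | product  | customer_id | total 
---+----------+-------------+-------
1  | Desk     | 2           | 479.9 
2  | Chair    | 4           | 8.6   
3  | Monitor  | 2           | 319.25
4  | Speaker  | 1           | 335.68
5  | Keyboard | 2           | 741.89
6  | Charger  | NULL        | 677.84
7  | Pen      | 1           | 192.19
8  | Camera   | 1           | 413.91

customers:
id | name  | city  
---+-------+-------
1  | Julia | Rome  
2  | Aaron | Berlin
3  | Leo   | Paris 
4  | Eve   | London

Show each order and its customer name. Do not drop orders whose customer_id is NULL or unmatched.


LEFT JOIN keeps every row from orders (the left table); where customer_id has no match in customers, the customer columns become NULL. Walk through each order:
  - order 1 (Desk): customer_id=2 -> matches Aaron
  - order 2 (Chair): customer_id=4 -> matches Eve
  - order 3 (Monitor): customer_id=2 -> matches Aaron
  - order 4 (Speaker): customer_id=1 -> matches Julia
  - order 5 (Keyboard): customer_id=2 -> matches Aaron
  - order 6 (Charger): customer_id=NULL, no match -> kept with NULL
  - order 7 (Pen): customer_id=1 -> matches Julia
  - order 8 (Camera): customer_id=1 -> matches Julia
All 8 rows appear; 1 has NULL customer.

SQL:
SELECT a.product, b.name AS customer
FROM orders a
LEFT JOIN customers b ON a.customer_id = b.id

Result:
product  | customer
---------+---------
Desk     | Aaron   
Chair    | Eve     
Monitor  | Aaron   
Speaker  | Julia   
Keyboard | Aaron   
Charger  | NULL    
Pen      | Julia   
Camera   | Julia   


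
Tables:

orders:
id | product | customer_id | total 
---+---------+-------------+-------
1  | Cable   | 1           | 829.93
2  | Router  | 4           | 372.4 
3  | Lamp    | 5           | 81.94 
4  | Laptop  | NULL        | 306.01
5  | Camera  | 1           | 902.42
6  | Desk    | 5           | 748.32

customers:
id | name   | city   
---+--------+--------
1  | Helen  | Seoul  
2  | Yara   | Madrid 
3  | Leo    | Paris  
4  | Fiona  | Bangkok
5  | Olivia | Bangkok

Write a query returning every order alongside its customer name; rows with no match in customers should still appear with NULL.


LEFT JOIN keeps every row from orders (the left table); where customer_id has no match in customers, the customer columns become NULL. Walk through each order:
  - order 1 (Cable): customer_id=1 -> matches Helen
  - order 2 (Router): customer_id=4 -> matches Fiona
  - order 3 (Lamp): customer_id=5 -> matches Olivia
  - order 4 (Laptop): customer_id=NULL, no match -> kept with NULL
  - order 5 (Camera): customer_id=1 -> matches Helen
  - order 6 (Desk): customer_id=5 -> matches Olivia
All 6 rows appear; 1 has NULL customer.

SQL:
SELECT a.product, b.name AS customer
FROM orders a
LEFT JOIN customers b ON a.customer_id = b.id

Result:
product | customer
--------+---------
Cable   | Helen   
Router  | Fiona   
Lamp    | Olivia  
Laptop  | NULL    
Camera  | Helen   
Desk    | Olivia  


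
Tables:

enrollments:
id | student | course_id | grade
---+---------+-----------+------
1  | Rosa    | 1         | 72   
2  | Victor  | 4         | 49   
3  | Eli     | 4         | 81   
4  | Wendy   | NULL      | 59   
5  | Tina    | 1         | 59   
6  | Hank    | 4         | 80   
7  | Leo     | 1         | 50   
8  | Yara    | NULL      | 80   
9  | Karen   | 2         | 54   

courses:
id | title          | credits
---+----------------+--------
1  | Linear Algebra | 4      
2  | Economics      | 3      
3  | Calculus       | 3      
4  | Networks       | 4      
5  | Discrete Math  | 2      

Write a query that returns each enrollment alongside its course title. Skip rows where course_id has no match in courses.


INNER JOIN keeps only enrollments rows whose course_id matches an id in courses. Walk through each enrollment:
  - enrollment 1 (Rosa): course_id=1 -> matches Linear Algebra
  - enrollment 2 (Victor): course_id=4 -> matches Networks
  - enrollment 3 (Eli): course_id=4 -> matches Networks
  - enrollment 4 (Wendy): course_id=NULL, no match -> dropped
  - enrollment 5 (Tina): course_id=1 -> matches Linear Algebra
  - enrollment 6 (Hank): course_id=4 -> matches Networks
  - enrollment 7 (Leo): course_id=1 -> matches Linear Algebra
  - enrollment 8 (Yara): course_id=NULL, no match -> dropped
  - enrollment 9 (Karen): course_id=2 -> matches Economics
So 2 of 9 rows are dropped.

SQL:
SELECT a.student, b.title AS course
FROM enrollments a
INNER JOIN courses b ON a.course_id = b.id

Result:
student | course        
--------+---------------
Rosa    | Linear Algebra
Victor  | Networks      
Eli     | Networks      
Tina    | Linear Algebra
Hank    | Networks      
Leo     | Linear Algebra
Karen   | Economics     


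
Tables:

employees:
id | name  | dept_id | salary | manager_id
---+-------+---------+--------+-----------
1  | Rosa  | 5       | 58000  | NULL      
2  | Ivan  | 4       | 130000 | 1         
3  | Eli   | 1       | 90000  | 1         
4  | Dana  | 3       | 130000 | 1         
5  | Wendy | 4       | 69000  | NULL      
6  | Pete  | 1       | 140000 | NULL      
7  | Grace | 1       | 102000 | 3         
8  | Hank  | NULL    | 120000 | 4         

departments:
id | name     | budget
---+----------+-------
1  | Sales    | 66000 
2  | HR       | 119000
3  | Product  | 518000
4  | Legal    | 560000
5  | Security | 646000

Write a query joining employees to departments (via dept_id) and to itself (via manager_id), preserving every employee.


Two LEFT JOINs from the same base table employees: one to departments via dept_id, one to employees itself via manager_id. Both are LEFT so every employee is preserved.
Match against departments:
  - employee 1 (Rosa): dept_id=5 -> matches Security
  - employee 2 (Ivan): dept_id=4 -> matches Legal
  - employee 3 (Eli): dept_id=1 -> matches Sales
  - employee 4 (Dana): dept_id=3 -> matches Product
  - employee 5 (Wendy): dept_id=4 -> matches Legal
  - employee 6 (Pete): dept_id=1 -> matches Sales
  - employee 7 (Grace): dept_id=1 -> matches Sales
  - employee 8 (Hank): dept_id=NULL, no match -> kept with NULL
Match against employees (self):
  - employee 1 (Rosa): manager_id=NULL -> NULL
  - employee 2 (Ivan): manager_id=1 -> Rosa
  - employee 3 (Eli): manager_id=1 -> Rosa
  - employee 4 (Dana): manager_id=1 -> Rosa
  - employee 5 (Wendy): manager_id=NULL -> NULL
  - employee 6 (Pete): manager_id=NULL -> NULL
  - employee 7 (Grace): manager_id=3 -> Eli
  - employee 8 (Hank): manager_id=4 -> Dana

SQL:
SELECT a.name, b.name AS department, c.name AS manager
FROM employees a
LEFT JOIN departments b ON a.dept_id = b.id
LEFT JOIN employees c ON a.manager_id = c.id

Result:
name  | department | manager
------+------------+--------
Rosa  | Security   | NULL   
Ivan  | Legal      | Rosa   
Eli   | Sales      | Rosa   
Dana  | Product    | Rosa   
Wendy | Legal      | NULL   
Pete  | Sales      | NULL   
Grace | Sales      | Eli    
Hank  | NULL       | Dana   


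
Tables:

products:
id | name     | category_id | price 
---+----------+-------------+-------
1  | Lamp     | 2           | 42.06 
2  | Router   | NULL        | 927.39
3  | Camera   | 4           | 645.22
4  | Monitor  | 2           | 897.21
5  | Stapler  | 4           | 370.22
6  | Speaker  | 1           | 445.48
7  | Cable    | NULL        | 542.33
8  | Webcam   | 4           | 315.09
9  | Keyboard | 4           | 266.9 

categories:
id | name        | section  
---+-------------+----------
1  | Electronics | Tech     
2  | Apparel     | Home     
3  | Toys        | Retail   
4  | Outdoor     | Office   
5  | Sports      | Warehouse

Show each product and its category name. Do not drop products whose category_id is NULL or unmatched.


LEFT JOIN keeps every row from products (the left table); where category_id has no match in categories, the category columns become NULL. Walk through each product:
  - product 1 (Lamp): category_id=2 -> matches Apparel
  - product 2 (Router): category_id=NULL, no match -> kept with NULL
  - product 3 (Camera): category_id=4 -> matches Outdoor
  - product 4 (Monitor): category_id=2 -> matches Apparel
  - product 5 (Stapler): category_id=4 -> matches Outdoor
  - product 6 (Speaker): category_id=1 -> matches Electronics
  - product 7 (Cable): category_id=NULL, no match -> kept with NULL
  - product 8 (Webcam): category_id=4 -> matches Outdoor
  - product 9 (Keyboard): category_id=4 -> matches Outdoor
All 9 rows appear; 2 have NULL category.

SQL:
SELECT a.name, b.name AS category
FROM products a
LEFT JOIN categories b ON a.category_id = b.id

Result:
name     | category   
---------+------------
Lamp     | Apparel    
Router   | NULL       
Camera   | Outdoor    
Monitor  | Apparel    
Stapler  | Outdoor    
Speaker  | Electronics
Cable    | NULL       
Webcam   | Outdoor    
Keyboard | Outdoor    


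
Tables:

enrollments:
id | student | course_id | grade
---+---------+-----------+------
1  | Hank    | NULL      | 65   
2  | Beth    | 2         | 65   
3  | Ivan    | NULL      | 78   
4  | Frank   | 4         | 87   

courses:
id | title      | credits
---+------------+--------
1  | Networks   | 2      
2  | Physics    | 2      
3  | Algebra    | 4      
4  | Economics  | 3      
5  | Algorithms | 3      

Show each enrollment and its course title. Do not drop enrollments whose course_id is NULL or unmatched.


LEFT JOIN keeps every row from enrollments (the left table); where course_id has no match in courses, the course columns become NULL. Walk through each enrollment:
  - enrollment 1 (Hank): course_id=NULL, no match -> kept with NULL
  - enrollment 2 (Beth): course_id=2 -> matches Physics
  - enrollment 3 (Ivan): course_id=NULL, no match -> kept with NULL
  - enrollment 4 (Frank): course_id=4 -> matches Economics
All 4 rows appear; 2 have NULL course.

SQL:
SELECT a.student, b.title AS course
FROM enrollments a
LEFT JOIN courses b ON a.course_id = b.id

Result:
student | course   
--------+----------
Hank    | NULL     
Beth    | Physics  
Ivan    | NULL     
Frank   | Economics


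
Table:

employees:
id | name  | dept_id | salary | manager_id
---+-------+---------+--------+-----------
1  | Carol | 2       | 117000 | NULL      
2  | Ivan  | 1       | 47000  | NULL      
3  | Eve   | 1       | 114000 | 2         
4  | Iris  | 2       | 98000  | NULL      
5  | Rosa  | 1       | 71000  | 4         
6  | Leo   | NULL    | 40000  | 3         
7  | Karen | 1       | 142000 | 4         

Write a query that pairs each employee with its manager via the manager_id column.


This is a self-join: employees is joined to a second copy of itself, matching each row's manager_id to another row's id. Use LEFT JOIN so rows with manager_id=NULL are kept.
  - employee 1 (Carol): manager_id=NULL -> NULL
  - employee 2 (Ivan): manager_id=NULL -> NULL
  - employee 3 (Eve): manager_id=2 -> Ivan
  - employee 4 (Iris): manager_id=NULL -> NULL
  - employee 5 (Rosa): manager_id=4 -> Iris
  - employee 6 (Leo): manager_id=3 -> Eve
  - employee 7 (Karen): manager_id=4 -> Iris

SQL:
SELECT a.name AS item, b.name AS manager
FROM employees a
LEFT JOIN employees b ON a.manager_id = b.id

Result:
item  | manager
------+--------
Carol | NULL   
Ivan  | NULL   
Eve   | Ivan   
Iris  | NULL   
Rosa  | Iris   
Leo   | Eve    
Karen | Iris   


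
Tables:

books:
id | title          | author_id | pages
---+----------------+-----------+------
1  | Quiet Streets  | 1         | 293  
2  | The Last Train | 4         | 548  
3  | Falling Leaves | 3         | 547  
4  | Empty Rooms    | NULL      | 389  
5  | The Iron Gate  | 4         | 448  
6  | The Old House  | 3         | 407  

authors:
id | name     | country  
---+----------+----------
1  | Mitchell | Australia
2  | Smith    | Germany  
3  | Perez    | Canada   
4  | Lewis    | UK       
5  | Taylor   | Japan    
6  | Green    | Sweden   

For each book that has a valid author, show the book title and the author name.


INNER JOIN keeps only books rows whose author_id matches an id in authors. Walk through each book:
  - book 1 (Quiet Streets): author_id=1 -> matches Mitchell
  - book 2 (The Last Train): author_id=4 -> matches Lewis
  - book 3 (Falling Leaves): author_id=3 -> matches Perez
  - book 4 (Empty Rooms): author_id=NULL, no match -> dropped
  - book 5 (The Iron Gate): author_id=4 -> matches Lewis
  - book 6 (The Old House): author_id=3 -> matches Perez
So 1 of 6 rows is dropped.

SQL:
SELECT a.title, b.name AS author
FROM books a
INNER JOIN authors b ON a.author_id = b.id

Result:
title          | author  
---------------+---------
Quiet Streets  | Mitchell
The Last Train | Lewis   
Falling Leaves | Perez   
The Iron Gate  | Lewis   
The Old House  | Perez   


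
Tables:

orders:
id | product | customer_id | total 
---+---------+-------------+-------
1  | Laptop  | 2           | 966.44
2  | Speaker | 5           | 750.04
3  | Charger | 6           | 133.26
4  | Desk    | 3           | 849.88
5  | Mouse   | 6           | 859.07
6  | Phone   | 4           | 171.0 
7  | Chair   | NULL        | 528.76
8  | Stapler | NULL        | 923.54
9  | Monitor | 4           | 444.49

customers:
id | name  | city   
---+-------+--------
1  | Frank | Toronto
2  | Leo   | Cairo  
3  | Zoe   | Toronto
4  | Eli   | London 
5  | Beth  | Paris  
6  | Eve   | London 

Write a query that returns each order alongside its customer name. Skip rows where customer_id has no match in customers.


INNER JOIN keeps only orders rows whose customer_id matches an id in customers. Walk through each order:
  - order 1 (Laptop): customer_id=2 -> matches Leo
  - order 2 (Speaker): customer_id=5 -> matches Beth
  - order 3 (Charger): customer_id=6 -> matches Eve
  - order 4 (Desk): customer_id=3 -> matches Zoe
  - order 5 (Mouse): customer_id=6 -> matches Eve
  - order 6 (Phone): customer_id=4 -> matches Eli
  - order 7 (Chair): customer_id=NULL, no match -> dropped
  - order 8 (Stapler): customer_id=NULL, no match -> dropped
  - order 9 (Monitor): customer_id=4 -> matches Eli
So 2 of 9 rows are dropped.

SQL:
SELECT a.product, b.name AS customer
FROM orders a
INNER JOIN customers b ON a.customer_id = b.id

Result:
product | customer
--------+---------
Laptop  | Leo     
Speaker | Beth    
Charger | Eve     
Desk    | Zoe     
Mouse   | Eve     
Phone   | Eli     
Monitor | Eli     


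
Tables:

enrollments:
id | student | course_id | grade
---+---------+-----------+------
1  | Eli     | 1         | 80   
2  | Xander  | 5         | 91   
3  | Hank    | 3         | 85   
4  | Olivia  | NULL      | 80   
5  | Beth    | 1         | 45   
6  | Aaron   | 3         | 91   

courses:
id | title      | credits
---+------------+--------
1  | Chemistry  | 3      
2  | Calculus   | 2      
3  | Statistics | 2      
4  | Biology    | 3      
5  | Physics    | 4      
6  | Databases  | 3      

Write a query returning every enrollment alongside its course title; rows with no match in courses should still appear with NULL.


LEFT JOIN keeps every row from enrollments (the left table); where course_id has no match in courses, the course columns become NULL. Walk through each enrollment:
  - enrollment 1 (Eli): course_id=1 -> matches Chemistry
  - enrollment 2 (Xander): course_id=5 -> matches Physics
  - enrollment 3 (Hank): course_id=3 -> matches Statistics
  - enrollment 4 (Olivia): course_id=NULL, no match -> kept with NULL
  - enrollment 5 (Beth): course_id=1 -> matches Chemistry
  - enrollment 6 (Aaron): course_id=3 -> matches Statistics
All 6 rows appear; 1 has NULL course.

SQL:
SELECT a.student, b.title AS course
FROM enrollments a
LEFT JOIN courses b ON a.course_id = b.id

Result:
student | course    
--------+-----------
Eli     | Chemistry 
Xander  | Physics   
Hank    | Statistics
Olivia  | NULL      
Beth    | Chemistry 
Aaron   | Statistics


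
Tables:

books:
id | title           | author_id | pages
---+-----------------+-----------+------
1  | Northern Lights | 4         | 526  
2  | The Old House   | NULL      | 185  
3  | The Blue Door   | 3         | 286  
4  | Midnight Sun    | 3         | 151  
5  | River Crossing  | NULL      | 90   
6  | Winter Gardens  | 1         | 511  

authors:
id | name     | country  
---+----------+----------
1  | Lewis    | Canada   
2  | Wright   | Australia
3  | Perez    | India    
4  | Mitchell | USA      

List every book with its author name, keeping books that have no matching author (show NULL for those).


LEFT JOIN keeps every row from books (the left table); where author_id has no match in authors, the author columns become NULL. Walk through each book:
  - book 1 (Northern Lights): author_id=4 -> matches Mitchell
  - book 2 (The Old House): author_id=NULL, no match -> kept with NULL
  - book 3 (The Blue Door): author_id=3 -> matches Perez
  - book 4 (Midnight Sun): author_id=3 -> matches Perez
  - book 5 (River Crossing): author_id=NULL, no match -> kept with NULL
  - book 6 (Winter Gardens): author_id=1 -> matches Lewis
All 6 rows appear; 2 have NULL author.

SQL:
SELECT a.title, b.name AS author
FROM books a
LEFT JOIN authors b ON a.author_id = b.id

Result:
title           | author  
----------------+---------
Northern Lights | Mitchell
The Old House   | NULL    
The Blue Door   | Perez   
Midnight Sun    | Perez   
River Crossing  | NULL    
Winter Gardens  | Lewis   


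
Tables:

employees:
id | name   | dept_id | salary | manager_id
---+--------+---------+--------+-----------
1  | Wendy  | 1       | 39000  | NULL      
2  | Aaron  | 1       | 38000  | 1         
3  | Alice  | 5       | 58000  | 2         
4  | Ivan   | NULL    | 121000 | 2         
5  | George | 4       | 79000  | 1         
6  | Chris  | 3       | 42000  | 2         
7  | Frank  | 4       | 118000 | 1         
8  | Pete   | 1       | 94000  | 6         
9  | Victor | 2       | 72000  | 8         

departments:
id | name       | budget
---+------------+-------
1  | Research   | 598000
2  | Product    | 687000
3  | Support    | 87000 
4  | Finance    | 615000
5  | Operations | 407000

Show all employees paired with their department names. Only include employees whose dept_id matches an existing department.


INNER JOIN keeps only employees rows whose dept_id matches an id in departments. Walk through each employee:
  - employee 1 (Wendy): dept_id=1 -> matches Research
  - employee 2 (Aaron): dept_id=1 -> matches Research
  - employee 3 (Alice): dept_id=5 -> matches Operations
  - employee 4 (Ivan): dept_id=NULL, no match -> dropped
  - employee 5 (George): dept_id=4 -> matches Finance
  - employee 6 (Chris): dept_id=3 -> matches Support
  - employee 7 (Frank): dept_id=4 -> matches Finance
  - employee 8 (Pete): dept_id=1 -> matches Research
  - employee 9 (Victor): dept_id=2 -> matches Product
So 1 of 9 rows is dropped.

SQL:
SELECT a.name, b.name AS department
FROM employees a
INNER JOIN departments b ON a.dept_id = b.id

Result:
name   | department
-------+-----------
Wendy  | Research  
Aaron  | Research  
Alice  | Operations
George | Finance   
Chris  | Support   
Frank  | Finance   
Pete   | Research  
Victor | Product   


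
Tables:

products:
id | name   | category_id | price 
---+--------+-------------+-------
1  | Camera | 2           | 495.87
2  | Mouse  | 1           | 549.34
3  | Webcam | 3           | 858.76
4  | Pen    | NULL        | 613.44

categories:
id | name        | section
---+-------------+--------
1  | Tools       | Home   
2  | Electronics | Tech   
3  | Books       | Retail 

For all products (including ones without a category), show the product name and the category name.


LEFT JOIN keeps every row from products (the left table); where category_id has no match in categories, the category columns become NULL. Walk through each product:
  - product 1 (Camera): category_id=2 -> matches Electronics
  - product 2 (Mouse): category_id=1 -> matches Tools
  - product 3 (Webcam): category_id=3 -> matches Books
  - product 4 (Pen): category_id=NULL, no match -> kept with NULL
All 4 rows appear; 1 has NULL category.

SQL:
SELECT a.name, b.name AS category
FROM products a
LEFT JOIN categories b ON a.category_id = b.id

Result:
name   | category   
-------+------------
Camera | Electronics
Mouse  | Tools      
Webcam | Books      
Pen    | NULL       


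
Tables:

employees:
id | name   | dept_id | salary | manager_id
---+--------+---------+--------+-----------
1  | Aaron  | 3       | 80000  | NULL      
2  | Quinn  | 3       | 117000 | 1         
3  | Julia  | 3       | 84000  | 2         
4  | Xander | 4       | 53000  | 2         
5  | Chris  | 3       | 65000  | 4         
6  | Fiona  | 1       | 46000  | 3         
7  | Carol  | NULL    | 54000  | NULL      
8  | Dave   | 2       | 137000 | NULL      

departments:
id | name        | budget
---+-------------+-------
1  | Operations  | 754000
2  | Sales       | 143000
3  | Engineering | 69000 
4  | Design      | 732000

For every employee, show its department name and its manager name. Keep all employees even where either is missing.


Two LEFT JOINs from the same base table employees: one to departments via dept_id, one to employees itself via manager_id. Both are LEFT so every employee is preserved.
Match against departments:
  - employee 1 (Aaron): dept_id=3 -> matches Engineering
  - employee 2 (Quinn): dept_id=3 -> matches Engineering
  - employee 3 (Julia): dept_id=3 -> matches Engineering
  - employee 4 (Xander): dept_id=4 -> matches Design
  - employee 5 (Chris): dept_id=3 -> matches Engineering
  - employee 6 (Fiona): dept_id=1 -> matches Operations
  - employee 7 (Carol): dept_id=NULL, no match -> kept with NULL
  - employee 8 (Dave): dept_id=2 -> matches Sales
Match against employees (self):
  - employee 1 (Aaron): manager_id=NULL -> NULL
  - employee 2 (Quinn): manager_id=1 -> Aaron
  - employee 3 (Julia): manager_id=2 -> Quinn
  - employee 4 (Xander): manager_id=2 -> Quinn
  - employee 5 (Chris): manager_id=4 -> Xander
  - employee 6 (Fiona): manager_id=3 -> Julia
  - employee 7 (Carol): manager_id=NULL -> NULL
  - employee 8 (Dave): manager_id=NULL -> NULL

SQL:
SELECT a.name, b.name AS department, c.name AS manager
FROM employees a
LEFT JOIN departments b ON a.dept_id = b.id
LEFT JOIN employees c ON a.manager_id = c.id

Result:
name   | department  | manager
-------+-------------+--------
Aaron  | Engineering | NULL   
Quinn  | Engineering | Aaron  
Julia  | Engineering | Quinn  
Xander | Design      | Quinn  
Chris  | Engineering | Xander 
Fiona  | Operations  | Julia  
Carol  | NULL        | NULL   
Dave   | Sales       | NULL   
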